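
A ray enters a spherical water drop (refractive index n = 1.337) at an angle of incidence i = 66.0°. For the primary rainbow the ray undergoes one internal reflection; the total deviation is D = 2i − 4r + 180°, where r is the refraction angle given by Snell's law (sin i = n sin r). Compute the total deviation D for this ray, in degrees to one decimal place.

139.6°

sin r = sin 66.0° / 1.337 = 0.9135/1.337 = 0.6833; r = 43.10°.
D = 2·66.0° − 4·43.10° + 180° = 132.00° − 172.40° + 180° = 139.60°.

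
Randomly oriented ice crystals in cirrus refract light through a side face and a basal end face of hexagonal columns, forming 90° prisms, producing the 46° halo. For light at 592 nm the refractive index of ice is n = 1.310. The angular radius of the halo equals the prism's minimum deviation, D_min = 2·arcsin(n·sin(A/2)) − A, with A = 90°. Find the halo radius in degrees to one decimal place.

45.7°

n·sin(A/2) = 1.310 × sin 45° = 1.310 × 0.7071 = 0.9263.
D_min = 2·arcsin(0.9263) − 90° = 2 × 67.867° − 90° = 45.733°.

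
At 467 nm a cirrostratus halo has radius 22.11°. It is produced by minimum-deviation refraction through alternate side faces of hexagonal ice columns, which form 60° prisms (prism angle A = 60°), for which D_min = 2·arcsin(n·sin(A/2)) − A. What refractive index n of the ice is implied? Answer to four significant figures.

1.314

Rearranging: n = sin((D_min + A)/2) / sin(A/2).
(D_min + A)/2 = (22.11° + 60°)/2 = 41.055°.
n = sin 41.055° / sin 30° = 0.6568 / 0.5000 = 1.3136.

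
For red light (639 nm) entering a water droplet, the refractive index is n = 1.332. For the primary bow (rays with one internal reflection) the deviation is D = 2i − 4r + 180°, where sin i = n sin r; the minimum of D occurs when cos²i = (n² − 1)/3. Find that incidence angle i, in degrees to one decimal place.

cos²i = (1.332² − 1)/3 = (1.77422 − 1)/3 = 0.25807.
cos i = 0.50801, so i = 59.469°.

59.5°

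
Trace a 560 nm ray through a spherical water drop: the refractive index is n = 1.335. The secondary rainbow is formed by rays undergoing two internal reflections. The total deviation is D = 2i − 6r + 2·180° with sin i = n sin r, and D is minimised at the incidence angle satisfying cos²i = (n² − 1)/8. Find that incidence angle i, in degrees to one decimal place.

cos²i = (1.335² − 1)/8 = (1.78222 − 1)/8 = 0.09778.
cos i = 0.31269, so i = 71.778°.

71.8°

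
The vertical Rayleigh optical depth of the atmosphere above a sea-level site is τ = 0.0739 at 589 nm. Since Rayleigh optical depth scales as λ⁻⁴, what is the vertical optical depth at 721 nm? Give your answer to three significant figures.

τ(721 nm) = τ(589 nm) × (589/721)⁴ = 0.0739 × (0.8169)⁴ = 0.0739 × 0.4454 = 0.0329.

0.0329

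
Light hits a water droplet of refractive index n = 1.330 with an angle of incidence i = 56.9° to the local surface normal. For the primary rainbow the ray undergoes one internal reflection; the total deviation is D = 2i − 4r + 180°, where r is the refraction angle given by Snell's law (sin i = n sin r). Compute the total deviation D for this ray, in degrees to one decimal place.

137.6°

sin r = sin 56.9° / 1.330 = 0.8377/1.330 = 0.6299; r = 39.04°.
D = 2·56.9° − 4·39.04° + 180° = 113.80° − 156.16° + 180° = 137.64°.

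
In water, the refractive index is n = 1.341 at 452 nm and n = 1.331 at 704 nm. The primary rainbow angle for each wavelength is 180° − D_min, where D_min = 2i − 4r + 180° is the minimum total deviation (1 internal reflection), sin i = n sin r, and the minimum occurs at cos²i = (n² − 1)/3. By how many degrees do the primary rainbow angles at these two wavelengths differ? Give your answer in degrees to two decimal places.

1.44°

At 452 nm (n = 1.341): cos²i = 0.26609 → i = 58.946°, r = 39.705°, D_min = 139.071°, rainbow angle = 40.929°.
At 704 nm (n = 1.331): cos²i = 0.25719 → i = 59.527°, r = 40.356°, D_min = 137.630°, rainbow angle = 42.370°.
Angular width = |40.929° − 42.370°| = 1.441°.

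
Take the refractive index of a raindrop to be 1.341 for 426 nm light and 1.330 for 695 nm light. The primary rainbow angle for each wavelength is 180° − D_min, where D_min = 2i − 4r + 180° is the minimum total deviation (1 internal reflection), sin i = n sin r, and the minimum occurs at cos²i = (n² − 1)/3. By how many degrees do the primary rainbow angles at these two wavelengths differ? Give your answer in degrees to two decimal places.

At 426 nm (n = 1.341): cos²i = 0.26609 → i = 58.946°, r = 39.705°, D_min = 139.071°, rainbow angle = 40.929°.
At 695 nm (n = 1.330): cos²i = 0.25630 → i = 59.585°, r = 40.422°, D_min = 137.484°, rainbow angle = 42.516°.
Angular width = |40.929° − 42.516°| = 1.588°.

1.59°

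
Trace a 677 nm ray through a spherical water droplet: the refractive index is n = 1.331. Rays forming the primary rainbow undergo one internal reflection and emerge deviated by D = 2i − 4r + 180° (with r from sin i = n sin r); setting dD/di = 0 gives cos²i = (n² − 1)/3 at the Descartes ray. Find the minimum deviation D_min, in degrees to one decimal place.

cos²i = (1.77156 − 1)/3 = 0.25719; i = arccos(0.50714) = 59.527°.
sin r = sin 59.527°/1.331 = 0.64753; r = 40.356°.
D_min = 2·59.527° − 4·40.356° + 180° = 137.630°.

137.6°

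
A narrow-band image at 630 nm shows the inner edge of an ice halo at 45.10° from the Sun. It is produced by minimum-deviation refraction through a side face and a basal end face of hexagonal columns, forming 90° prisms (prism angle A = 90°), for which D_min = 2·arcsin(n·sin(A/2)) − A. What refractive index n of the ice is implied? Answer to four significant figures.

1.307

Rearranging: n = sin((D_min + A)/2) / sin(A/2).
(D_min + A)/2 = (45.10° + 90°)/2 = 67.550°.
n = sin 67.550° / sin 45° = 0.9242 / 0.7071 = 1.3070.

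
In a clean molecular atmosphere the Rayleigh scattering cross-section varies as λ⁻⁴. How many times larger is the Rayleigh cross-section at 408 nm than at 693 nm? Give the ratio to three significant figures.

8.32

Rayleigh scattering ∝ λ⁻⁴, so the ratio of coefficients is the inverse fourth power of the wavelength ratio.
σ(408)/σ(693) = (693/408)⁴ = (1.6985)⁴ = 8.323.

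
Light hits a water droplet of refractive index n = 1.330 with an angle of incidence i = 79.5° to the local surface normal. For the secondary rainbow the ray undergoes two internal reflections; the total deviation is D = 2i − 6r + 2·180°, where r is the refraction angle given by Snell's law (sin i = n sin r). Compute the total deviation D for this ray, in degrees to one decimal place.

233.0°

sin r = sin 79.5° / 1.330 = 0.9833/1.330 = 0.7393; r = 47.67°.
D = 2·79.5° − 6·47.67° + 2·180° = 159.00° − 286.03° + 360° = 232.97°.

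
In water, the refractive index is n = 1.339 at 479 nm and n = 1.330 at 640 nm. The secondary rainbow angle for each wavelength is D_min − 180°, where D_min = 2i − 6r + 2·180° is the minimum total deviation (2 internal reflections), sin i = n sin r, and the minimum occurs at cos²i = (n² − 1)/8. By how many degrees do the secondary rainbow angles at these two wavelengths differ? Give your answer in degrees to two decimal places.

At 479 nm (n = 1.339): cos²i = 0.09912 → i = 71.650°, r = 45.141°, D_min = 232.451°, rainbow angle = 52.451°.
At 640 nm (n = 1.330): cos²i = 0.09611 → i = 71.940°, r = 45.630°, D_min = 230.101°, rainbow angle = 50.101°.
Angular width = |52.451° − 50.101°| = 2.350°.

2.35°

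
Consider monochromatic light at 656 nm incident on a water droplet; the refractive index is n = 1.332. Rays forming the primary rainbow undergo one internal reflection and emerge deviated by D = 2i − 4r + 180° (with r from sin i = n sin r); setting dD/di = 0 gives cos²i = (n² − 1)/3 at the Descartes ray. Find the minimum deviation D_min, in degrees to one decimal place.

137.8°

cos²i = (1.77422 − 1)/3 = 0.25807; i = arccos(0.50801) = 59.469°.
sin r = sin 59.469°/1.332 = 0.64666; r = 40.290°.
D_min = 2·59.469° − 4·40.290° + 180° = 137.776°.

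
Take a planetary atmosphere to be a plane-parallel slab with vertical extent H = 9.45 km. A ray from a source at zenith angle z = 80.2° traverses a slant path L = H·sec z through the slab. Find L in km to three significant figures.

sec z = 1/cos 80.2° = 5.8751.
L = 9.45 × 5.8751 = 55.520 km.

55.5 km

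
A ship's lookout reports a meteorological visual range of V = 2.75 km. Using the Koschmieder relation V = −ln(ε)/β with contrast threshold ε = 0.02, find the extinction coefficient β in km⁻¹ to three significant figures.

1.42 km⁻¹

β = −ln(0.02) / V = 3.912 / 2.75 = 1.4226 km⁻¹.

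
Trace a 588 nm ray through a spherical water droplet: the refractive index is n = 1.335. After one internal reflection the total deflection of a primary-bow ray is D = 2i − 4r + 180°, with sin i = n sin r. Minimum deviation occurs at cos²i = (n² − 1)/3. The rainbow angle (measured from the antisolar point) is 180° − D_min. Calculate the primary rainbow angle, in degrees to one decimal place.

cos²i = (1.78222 − 1)/3 = 0.26074; i = arccos(0.51063) = 59.294°.
sin r = sin 59.294°/1.335 = 0.64405; r = 40.094°.
D_min = 2·59.294° − 4·40.094° + 180° = 138.212°.
Rainbow angle = 180° − D_min = 41.788°.

41.8°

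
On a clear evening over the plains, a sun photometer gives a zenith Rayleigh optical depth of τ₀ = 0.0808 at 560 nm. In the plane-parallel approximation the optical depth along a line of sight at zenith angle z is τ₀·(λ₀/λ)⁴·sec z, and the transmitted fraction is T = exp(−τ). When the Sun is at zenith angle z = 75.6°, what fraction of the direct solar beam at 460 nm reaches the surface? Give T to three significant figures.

0.490

sec 75.6° = 4.0211.
τ = 0.0808 × (560/460)⁴ × 4.0211 = 0.0808 × 2.1964 × 4.0211 = 0.7136.
T = exp(−0.7136) = 0.4899.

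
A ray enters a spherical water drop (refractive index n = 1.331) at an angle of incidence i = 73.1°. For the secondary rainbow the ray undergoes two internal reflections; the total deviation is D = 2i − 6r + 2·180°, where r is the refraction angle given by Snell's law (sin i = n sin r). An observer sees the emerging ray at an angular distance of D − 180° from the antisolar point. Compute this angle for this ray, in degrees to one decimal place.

sin r = sin 73.1° / 1.331 = 0.9568/1.331 = 0.7189; r = 45.96°.
D = 2·73.1° − 6·45.96° + 2·180° = 146.20° − 275.77° + 360° = 230.43°.
Angle from antisolar point = D − 180° = 50.43°.

50.4°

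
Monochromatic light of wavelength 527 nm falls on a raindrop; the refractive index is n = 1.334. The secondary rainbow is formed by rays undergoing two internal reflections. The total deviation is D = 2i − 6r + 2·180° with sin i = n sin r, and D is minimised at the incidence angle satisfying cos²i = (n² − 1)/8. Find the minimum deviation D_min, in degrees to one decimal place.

cos²i = (1.77956 − 1)/8 = 0.09744; i = arccos(0.31216) = 71.810°.
sin r = sin 71.810°/1.334 = 0.71217; r = 45.411°.
D_min = 2·71.810° − 6·45.411° + 360° = 231.153°.

231.2°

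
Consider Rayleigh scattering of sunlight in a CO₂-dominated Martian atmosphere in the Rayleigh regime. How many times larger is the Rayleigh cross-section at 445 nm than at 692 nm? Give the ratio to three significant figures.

5.85

Rayleigh scattering ∝ λ⁻⁴, so the ratio of coefficients is the inverse fourth power of the wavelength ratio.
σ(445)/σ(692) = (692/445)⁴ = (1.5551)⁴ = 5.848.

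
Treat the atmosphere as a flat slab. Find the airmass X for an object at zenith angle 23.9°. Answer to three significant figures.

X = sec z = 1/cos 23.9° = 1/0.9143 = 1.0938.

1.09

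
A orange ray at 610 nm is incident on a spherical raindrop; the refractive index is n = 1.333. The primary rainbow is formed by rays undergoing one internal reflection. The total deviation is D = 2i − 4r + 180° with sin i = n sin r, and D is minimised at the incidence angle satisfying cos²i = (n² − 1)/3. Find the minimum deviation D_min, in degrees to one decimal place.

137.9°

cos²i = (1.77689 − 1)/3 = 0.25896; i = arccos(0.50888) = 59.410°.
sin r = sin 59.410°/1.333 = 0.64579; r = 40.225°.
D_min = 2·59.410° − 4·40.225° + 180° = 137.922°.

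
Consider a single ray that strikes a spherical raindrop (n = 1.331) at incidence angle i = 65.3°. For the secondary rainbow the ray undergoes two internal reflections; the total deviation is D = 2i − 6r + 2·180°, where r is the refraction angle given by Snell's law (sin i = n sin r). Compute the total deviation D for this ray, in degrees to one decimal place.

232.3°

sin r = sin 65.3° / 1.331 = 0.9085/1.331 = 0.6826; r = 43.05°.
D = 2·65.3° − 6·43.05° + 2·180° = 130.60° − 258.27° + 360° = 232.33°.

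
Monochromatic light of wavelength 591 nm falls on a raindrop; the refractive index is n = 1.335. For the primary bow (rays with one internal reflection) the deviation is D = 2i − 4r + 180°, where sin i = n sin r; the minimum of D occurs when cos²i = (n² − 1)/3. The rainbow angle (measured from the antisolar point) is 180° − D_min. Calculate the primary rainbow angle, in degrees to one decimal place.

41.8°

cos²i = (1.78222 − 1)/3 = 0.26074; i = arccos(0.51063) = 59.294°.
sin r = sin 59.294°/1.335 = 0.64405; r = 40.094°.
D_min = 2·59.294° − 4·40.094° + 180° = 138.212°.
Rainbow angle = 180° − D_min = 41.788°.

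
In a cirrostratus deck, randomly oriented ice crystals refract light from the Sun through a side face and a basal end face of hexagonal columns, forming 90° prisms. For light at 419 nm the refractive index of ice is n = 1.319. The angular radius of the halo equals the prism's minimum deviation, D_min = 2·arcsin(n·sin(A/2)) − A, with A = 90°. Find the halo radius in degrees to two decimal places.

n·sin(A/2) = 1.319 × sin 45° = 1.319 × 0.7071 = 0.9327.
D_min = 2·arcsin(0.9327) − 90° = 2 × 68.856° − 90° = 47.711°.

47.71°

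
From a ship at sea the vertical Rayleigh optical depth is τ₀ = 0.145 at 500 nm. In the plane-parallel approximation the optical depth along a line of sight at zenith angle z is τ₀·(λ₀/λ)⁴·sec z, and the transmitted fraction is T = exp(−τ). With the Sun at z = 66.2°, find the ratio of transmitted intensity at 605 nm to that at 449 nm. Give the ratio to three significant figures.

Airmass: sec 66.2° = 2.4780.
τ(605 nm) = 0.145 × (500/605)⁴ × 2.4780 = 0.145 × 0.4665 × 2.4780 = 0.1676.
τ(449 nm) = 0.145 × (500/449)⁴ × 2.4780 = 0.145 × 1.5378 × 2.4780 = 0.5525.
T(605)/T(449) = exp(τ_B − τ_A) = exp(0.3849) = 1.4695.

1.47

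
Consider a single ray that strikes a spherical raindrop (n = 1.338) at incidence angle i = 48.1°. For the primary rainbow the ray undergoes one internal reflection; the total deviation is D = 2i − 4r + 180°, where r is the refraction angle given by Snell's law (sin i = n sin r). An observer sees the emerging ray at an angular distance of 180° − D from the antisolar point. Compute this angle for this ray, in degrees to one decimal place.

sin r = sin 48.1° / 1.338 = 0.7443/1.338 = 0.5563; r = 33.80°.
D = 2·48.1° − 4·33.80° + 180° = 96.20° − 135.20° + 180° = 141.00°.
Angle from antisolar point = 180° − D = 39.00°.

39.0°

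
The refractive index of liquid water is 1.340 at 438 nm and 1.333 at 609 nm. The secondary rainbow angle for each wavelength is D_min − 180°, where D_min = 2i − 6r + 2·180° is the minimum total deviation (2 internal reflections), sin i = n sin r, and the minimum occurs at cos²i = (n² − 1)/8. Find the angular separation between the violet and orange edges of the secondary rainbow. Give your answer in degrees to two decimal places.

At 438 nm (n = 1.340): cos²i = 0.09945 → i = 71.618°, r = 45.088°, D_min = 232.709°, rainbow angle = 52.709°.
At 609 nm (n = 1.333): cos²i = 0.09711 → i = 71.843°, r = 45.466°, D_min = 230.891°, rainbow angle = 50.891°.
Angular width = |52.709° − 50.891°| = 1.818°.

1.82°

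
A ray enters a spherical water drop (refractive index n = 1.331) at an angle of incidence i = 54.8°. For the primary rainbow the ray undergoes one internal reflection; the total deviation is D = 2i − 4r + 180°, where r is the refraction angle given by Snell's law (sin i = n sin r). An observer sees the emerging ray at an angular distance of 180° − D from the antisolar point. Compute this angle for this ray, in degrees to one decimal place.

41.9°

sin r = sin 54.8° / 1.331 = 0.8171/1.331 = 0.6139; r = 37.87°.
D = 2·54.8° − 4·37.87° + 180° = 109.60° − 151.50° + 180° = 138.10°.
Angle from antisolar point = 180° − D = 41.90°.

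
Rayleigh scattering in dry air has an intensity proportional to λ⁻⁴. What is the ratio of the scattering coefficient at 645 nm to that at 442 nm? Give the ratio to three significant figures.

0.221

Rayleigh scattering ∝ λ⁻⁴, so the ratio of coefficients is the inverse fourth power of the wavelength ratio.
σ(645)/σ(442) = (442/645)⁴ = (0.6853)⁴ = 0.2205.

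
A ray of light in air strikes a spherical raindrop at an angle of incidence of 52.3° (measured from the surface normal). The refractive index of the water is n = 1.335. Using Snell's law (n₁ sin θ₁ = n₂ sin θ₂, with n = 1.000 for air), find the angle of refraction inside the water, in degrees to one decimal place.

36.3°

Snell: sin θ_r = sin θ_i / n = sin 52.3° / 1.335 = 0.7912 / 1.335 = 0.5927.
θ_r = arcsin(0.5927) = 36.35°.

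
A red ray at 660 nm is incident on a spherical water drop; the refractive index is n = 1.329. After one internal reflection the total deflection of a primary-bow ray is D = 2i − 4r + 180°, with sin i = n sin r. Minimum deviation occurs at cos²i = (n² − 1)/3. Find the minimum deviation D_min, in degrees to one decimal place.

cos²i = (1.76624 − 1)/3 = 0.25541; i = arccos(0.50538) = 59.643°.
sin r = sin 59.643°/1.329 = 0.64928; r = 40.487°.
D_min = 2·59.643° − 4·40.487° + 180° = 137.337°.

137.3°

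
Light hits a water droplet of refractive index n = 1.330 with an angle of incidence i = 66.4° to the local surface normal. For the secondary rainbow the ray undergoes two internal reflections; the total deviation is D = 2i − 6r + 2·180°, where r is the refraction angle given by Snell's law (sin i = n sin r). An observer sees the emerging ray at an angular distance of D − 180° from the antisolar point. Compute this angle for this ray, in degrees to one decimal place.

sin r = sin 66.4° / 1.330 = 0.9164/1.330 = 0.6890; r = 43.55°.
D = 2·66.4° − 6·43.55° + 2·180° = 132.80° − 261.30° + 360° = 231.50°.
Angle from antisolar point = D − 180° = 51.50°.

51.5°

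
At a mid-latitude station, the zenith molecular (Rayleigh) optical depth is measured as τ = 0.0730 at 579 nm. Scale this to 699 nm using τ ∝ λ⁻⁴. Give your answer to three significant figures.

0.0344

τ(699 nm) = τ(579 nm) × (579/699)⁴ = 0.0730 × (0.8283)⁴ = 0.0730 × 0.4708 = 0.0344.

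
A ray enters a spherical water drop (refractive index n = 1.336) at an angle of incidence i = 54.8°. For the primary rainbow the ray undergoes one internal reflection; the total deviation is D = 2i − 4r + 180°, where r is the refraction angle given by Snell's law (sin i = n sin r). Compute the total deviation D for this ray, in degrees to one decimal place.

138.8°

sin r = sin 54.8° / 1.336 = 0.8171/1.336 = 0.6116; r = 37.71°.
D = 2·54.8° − 4·37.71° + 180° = 109.60° − 150.83° + 180° = 138.77°.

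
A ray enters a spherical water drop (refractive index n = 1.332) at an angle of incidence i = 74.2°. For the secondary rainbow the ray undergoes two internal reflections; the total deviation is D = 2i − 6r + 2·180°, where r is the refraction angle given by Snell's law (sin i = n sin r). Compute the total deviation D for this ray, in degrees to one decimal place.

230.9°

sin r = sin 74.2° / 1.332 = 0.9622/1.332 = 0.7224; r = 46.25°.
D = 2·74.2° − 6·46.25° + 2·180° = 148.40° − 277.51° + 360° = 230.89°.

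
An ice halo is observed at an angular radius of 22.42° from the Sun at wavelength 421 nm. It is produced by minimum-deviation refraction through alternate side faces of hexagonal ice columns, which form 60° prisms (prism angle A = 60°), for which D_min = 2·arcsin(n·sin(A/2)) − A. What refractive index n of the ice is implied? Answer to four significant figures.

1.318

Rearranging: n = sin((D_min + A)/2) / sin(A/2).
(D_min + A)/2 = (22.42° + 60°)/2 = 41.210°.
n = sin 41.210° / sin 30° = 0.6588 / 0.5000 = 1.3176.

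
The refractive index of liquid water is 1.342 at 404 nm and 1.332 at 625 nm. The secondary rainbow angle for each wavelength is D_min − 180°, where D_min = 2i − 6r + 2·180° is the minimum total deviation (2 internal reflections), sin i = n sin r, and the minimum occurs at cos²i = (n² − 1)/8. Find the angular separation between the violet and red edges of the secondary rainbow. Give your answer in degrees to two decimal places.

2.59°

At 404 nm (n = 1.342): cos²i = 0.10012 → i = 71.554°, r = 44.981°, D_min = 233.222°, rainbow angle = 53.222°.
At 625 nm (n = 1.332): cos²i = 0.09678 → i = 71.875°, r = 45.520°, D_min = 230.628°, rainbow angle = 50.628°.
Angular width = |53.222° − 50.628°| = 2.594°.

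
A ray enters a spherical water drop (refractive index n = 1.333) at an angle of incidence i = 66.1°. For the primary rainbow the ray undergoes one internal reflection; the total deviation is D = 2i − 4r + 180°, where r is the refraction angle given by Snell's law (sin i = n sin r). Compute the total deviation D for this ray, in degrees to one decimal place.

139.0°

sin r = sin 66.1° / 1.333 = 0.9143/1.333 = 0.6859; r = 43.30°.
D = 2·66.1° − 4·43.30° + 180° = 132.20° − 173.21° + 180° = 138.99°.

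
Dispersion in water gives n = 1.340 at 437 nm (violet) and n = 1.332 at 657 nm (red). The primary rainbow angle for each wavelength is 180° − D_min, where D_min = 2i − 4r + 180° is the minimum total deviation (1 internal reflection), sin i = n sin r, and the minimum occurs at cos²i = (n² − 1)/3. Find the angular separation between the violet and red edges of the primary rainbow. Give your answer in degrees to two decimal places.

1.15°

At 437 nm (n = 1.340): cos²i = 0.26520 → i = 59.004°, r = 39.770°, D_min = 138.929°, rainbow angle = 41.071°.
At 657 nm (n = 1.332): cos²i = 0.25807 → i = 59.469°, r = 40.290°, D_min = 137.776°, rainbow angle = 42.224°.
Angular width = |41.071° − 42.224°| = 1.153°.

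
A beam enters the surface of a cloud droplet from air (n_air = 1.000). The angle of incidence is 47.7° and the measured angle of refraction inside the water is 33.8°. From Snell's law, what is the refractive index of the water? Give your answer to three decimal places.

1.330

n = sin θ_i / sin θ_r = sin 47.7° / sin 33.8° = 0.7396 / 0.5563 = 1.3296.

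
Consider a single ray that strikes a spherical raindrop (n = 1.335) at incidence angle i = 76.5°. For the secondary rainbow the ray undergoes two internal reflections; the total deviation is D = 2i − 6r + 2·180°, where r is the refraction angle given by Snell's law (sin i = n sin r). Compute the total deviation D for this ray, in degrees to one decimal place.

232.5°

sin r = sin 76.5° / 1.335 = 0.9724/1.335 = 0.7284; r = 46.75°.
D = 2·76.5° − 6·46.75° + 2·180° = 153.00° − 280.50° + 360° = 232.50°.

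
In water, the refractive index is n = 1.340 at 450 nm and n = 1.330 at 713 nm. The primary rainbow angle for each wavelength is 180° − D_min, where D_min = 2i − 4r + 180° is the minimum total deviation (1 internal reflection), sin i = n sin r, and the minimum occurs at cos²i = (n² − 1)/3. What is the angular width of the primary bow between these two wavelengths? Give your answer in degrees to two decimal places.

At 450 nm (n = 1.340): cos²i = 0.26520 → i = 59.004°, r = 39.770°, D_min = 138.929°, rainbow angle = 41.071°.
At 713 nm (n = 1.330): cos²i = 0.25630 → i = 59.585°, r = 40.422°, D_min = 137.484°, rainbow angle = 42.516°.
Angular width = |41.071° − 42.516°| = 1.445°.

1.45°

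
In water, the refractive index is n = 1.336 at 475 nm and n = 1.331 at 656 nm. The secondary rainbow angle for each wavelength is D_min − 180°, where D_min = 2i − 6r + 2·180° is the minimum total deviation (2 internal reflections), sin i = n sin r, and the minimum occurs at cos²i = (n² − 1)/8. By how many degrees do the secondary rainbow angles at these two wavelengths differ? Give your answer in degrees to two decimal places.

At 475 nm (n = 1.336): cos²i = 0.09811 → i = 71.746°, r = 45.303°, D_min = 231.674°, rainbow angle = 51.674°.
At 656 nm (n = 1.331): cos²i = 0.09645 → i = 71.907°, r = 45.575°, D_min = 230.365°, rainbow angle = 50.365°.
Angular width = |51.674° − 50.365°| = 1.309°.

1.31°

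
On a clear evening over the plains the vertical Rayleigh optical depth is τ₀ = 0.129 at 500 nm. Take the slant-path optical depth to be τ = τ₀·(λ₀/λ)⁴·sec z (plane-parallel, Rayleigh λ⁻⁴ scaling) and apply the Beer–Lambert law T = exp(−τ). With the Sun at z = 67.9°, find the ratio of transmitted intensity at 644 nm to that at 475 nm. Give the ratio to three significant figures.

1.34

Airmass: sec 67.9° = 2.6580.
τ(644 nm) = 0.129 × (500/644)⁴ × 2.6580 = 0.129 × 0.3634 × 2.6580 = 0.1246.
τ(475 nm) = 0.129 × (500/475)⁴ × 2.6580 = 0.129 × 1.2277 × 2.6580 = 0.4210.
T(644)/T(475) = exp(τ_B − τ_A) = exp(0.2964) = 1.3450.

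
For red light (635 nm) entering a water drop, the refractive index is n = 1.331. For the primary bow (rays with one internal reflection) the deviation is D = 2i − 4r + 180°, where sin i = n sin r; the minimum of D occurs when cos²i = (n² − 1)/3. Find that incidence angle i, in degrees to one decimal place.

cos²i = (1.331² − 1)/3 = (1.77156 − 1)/3 = 0.25719.
cos i = 0.50714, so i = 59.527°.

59.5°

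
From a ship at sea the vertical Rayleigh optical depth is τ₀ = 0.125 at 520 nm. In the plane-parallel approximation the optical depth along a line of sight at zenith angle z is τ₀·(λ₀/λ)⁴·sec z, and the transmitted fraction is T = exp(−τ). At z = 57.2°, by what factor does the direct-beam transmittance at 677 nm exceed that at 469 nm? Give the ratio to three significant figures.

Airmass: sec 57.2° = 1.8460.
τ(677 nm) = 0.125 × (520/677)⁴ × 1.8460 = 0.125 × 0.3481 × 1.8460 = 0.0803.
τ(469 nm) = 0.125 × (520/469)⁴ × 1.8460 = 0.125 × 1.5112 × 1.8460 = 0.3487.
T(677)/T(469) = exp(τ_B − τ_A) = exp(0.2684) = 1.3079.

1.31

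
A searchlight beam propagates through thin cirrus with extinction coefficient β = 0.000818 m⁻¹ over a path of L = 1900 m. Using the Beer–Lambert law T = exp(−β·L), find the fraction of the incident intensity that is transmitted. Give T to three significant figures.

τ = β·L = 0.000818 × 1900 = 1.5542.
T = exp(−1.5542) = 0.2114.

0.211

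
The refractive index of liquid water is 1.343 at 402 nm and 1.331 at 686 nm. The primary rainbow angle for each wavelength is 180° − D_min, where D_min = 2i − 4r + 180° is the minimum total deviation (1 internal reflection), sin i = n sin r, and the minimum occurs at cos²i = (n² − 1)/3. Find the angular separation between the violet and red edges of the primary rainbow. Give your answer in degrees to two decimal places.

At 402 nm (n = 1.343): cos²i = 0.26788 → i = 58.830°, r = 39.577°, D_min = 139.354°, rainbow angle = 40.646°.
At 686 nm (n = 1.331): cos²i = 0.25719 → i = 59.527°, r = 40.356°, D_min = 137.630°, rainbow angle = 42.370°.
Angular width = |40.646° − 42.370°| = 1.724°.

1.72°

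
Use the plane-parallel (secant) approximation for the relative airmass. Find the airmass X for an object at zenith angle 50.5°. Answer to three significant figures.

1.57

X = sec z = 1/cos 50.5° = 1/0.6361 = 1.5721.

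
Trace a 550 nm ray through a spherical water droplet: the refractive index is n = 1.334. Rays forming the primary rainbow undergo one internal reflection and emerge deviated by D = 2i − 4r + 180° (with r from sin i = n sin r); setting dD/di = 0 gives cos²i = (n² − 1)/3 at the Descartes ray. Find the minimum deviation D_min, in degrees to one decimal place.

138.1°

cos²i = (1.77956 − 1)/3 = 0.25985; i = arccos(0.50976) = 59.352°.
sin r = sin 59.352°/1.334 = 0.64492; r = 40.159°.
D_min = 2·59.352° − 4·40.159° + 180° = 138.067°.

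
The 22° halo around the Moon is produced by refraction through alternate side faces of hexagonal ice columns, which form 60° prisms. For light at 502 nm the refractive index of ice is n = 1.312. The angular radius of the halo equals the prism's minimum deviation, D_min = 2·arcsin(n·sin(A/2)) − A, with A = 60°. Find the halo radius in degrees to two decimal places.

n·sin(A/2) = 1.312 × sin 30° = 1.312 × 0.5000 = 0.6560.
D_min = 2·arcsin(0.6560) − 60° = 2 × 40.996° − 60° = 21.991°.

21.99°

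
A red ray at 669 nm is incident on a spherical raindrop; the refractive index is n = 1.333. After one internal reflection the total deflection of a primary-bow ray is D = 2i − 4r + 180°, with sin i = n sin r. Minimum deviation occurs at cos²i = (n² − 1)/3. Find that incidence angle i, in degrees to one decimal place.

59.4°

cos²i = (1.333² − 1)/3 = (1.77689 − 1)/3 = 0.25896.
cos i = 0.50888, so i = 59.410°.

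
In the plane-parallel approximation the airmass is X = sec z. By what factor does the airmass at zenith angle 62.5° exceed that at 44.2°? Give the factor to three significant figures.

1.55

X(62.5°)/X(44.2°) = sec 62.5° / sec 44.2° = cos 44.2° / cos 62.5° = 0.7169/0.4617 = 1.5526.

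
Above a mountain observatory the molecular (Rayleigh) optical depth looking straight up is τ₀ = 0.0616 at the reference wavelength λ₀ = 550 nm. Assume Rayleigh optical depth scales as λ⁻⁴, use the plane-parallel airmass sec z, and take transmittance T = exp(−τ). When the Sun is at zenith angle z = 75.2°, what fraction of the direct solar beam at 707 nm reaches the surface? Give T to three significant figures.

sec 75.2° = 3.9147.
τ = 0.0616 × (550/707)⁴ × 3.9147 = 0.0616 × 0.3662 × 3.9147 = 0.0883.
T = exp(−0.0883) = 0.9155.

0.915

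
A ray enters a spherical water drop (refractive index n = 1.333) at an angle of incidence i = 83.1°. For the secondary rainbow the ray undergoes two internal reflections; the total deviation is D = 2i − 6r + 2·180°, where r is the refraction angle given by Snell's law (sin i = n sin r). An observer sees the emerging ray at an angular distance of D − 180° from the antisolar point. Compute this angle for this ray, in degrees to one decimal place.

sin r = sin 83.1° / 1.333 = 0.9928/1.333 = 0.7448; r = 48.14°.
D = 2·83.1° − 6·48.14° + 2·180° = 166.20° − 288.83° + 360° = 237.37°.
Angle from antisolar point = D − 180° = 57.37°.

57.4°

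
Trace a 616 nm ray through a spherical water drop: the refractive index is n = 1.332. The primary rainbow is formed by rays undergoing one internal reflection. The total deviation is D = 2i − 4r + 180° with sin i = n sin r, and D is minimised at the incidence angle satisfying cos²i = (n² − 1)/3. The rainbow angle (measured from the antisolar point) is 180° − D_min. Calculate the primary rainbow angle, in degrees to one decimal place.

cos²i = (1.77422 − 1)/3 = 0.25807; i = arccos(0.50801) = 59.469°.
sin r = sin 59.469°/1.332 = 0.64666; r = 40.290°.
D_min = 2·59.469° − 4·40.290° + 180° = 137.776°.
Rainbow angle = 180° − D_min = 42.224°.

42.2°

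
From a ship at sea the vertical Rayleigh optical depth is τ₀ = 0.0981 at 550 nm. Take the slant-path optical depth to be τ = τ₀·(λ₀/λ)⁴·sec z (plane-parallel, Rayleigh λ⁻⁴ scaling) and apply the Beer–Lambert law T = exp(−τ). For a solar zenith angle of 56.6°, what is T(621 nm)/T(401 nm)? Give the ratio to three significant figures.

Airmass: sec 56.6° = 1.8166.
τ(621 nm) = 0.0981 × (550/621)⁴ × 1.8166 = 0.0981 × 0.6153 × 1.8166 = 0.1097.
τ(401 nm) = 0.0981 × (550/401)⁴ × 1.8166 = 0.0981 × 3.5389 × 1.8166 = 0.6307.
T(621)/T(401) = exp(τ_B − τ_A) = exp(0.5210) = 1.6837.

1.68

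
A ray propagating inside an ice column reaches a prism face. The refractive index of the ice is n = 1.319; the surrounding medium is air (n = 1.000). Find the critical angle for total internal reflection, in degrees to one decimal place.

49.3°

sin θ_c = n_air / n = 1.000 / 1.319 = 0.7582.
θ_c = arcsin(0.7582) = 49.30°.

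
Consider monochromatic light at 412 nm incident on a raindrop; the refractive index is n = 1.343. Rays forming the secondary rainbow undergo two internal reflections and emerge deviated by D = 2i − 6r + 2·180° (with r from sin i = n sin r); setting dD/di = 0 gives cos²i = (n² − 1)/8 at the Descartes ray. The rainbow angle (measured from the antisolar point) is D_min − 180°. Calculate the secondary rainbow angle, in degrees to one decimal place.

53.5°

cos²i = (1.80365 − 1)/8 = 0.10046; i = arccos(0.31695) = 71.522°.
sin r = sin 71.522°/1.343 = 0.70621; r = 44.928°.
D_min = 2·71.522° − 6·44.928° + 360° = 233.478°.
Rainbow angle = D_min − 180° = 53.478°.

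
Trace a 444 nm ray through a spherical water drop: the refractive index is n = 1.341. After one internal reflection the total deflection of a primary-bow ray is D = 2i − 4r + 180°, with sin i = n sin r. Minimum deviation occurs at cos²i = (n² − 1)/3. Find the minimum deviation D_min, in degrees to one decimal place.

cos²i = (1.79828 − 1)/3 = 0.26609; i = arccos(0.51584) = 58.946°.
sin r = sin 58.946°/1.341 = 0.63884; r = 39.705°.
D_min = 2·58.946° − 4·39.705° + 180° = 139.071°.

139.1°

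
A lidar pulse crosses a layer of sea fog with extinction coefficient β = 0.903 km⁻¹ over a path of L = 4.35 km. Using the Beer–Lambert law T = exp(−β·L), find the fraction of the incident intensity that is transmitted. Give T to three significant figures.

τ = β·L = 0.903 × 4.35 = 3.9280.
T = exp(−3.9280) = 0.0197.

0.0197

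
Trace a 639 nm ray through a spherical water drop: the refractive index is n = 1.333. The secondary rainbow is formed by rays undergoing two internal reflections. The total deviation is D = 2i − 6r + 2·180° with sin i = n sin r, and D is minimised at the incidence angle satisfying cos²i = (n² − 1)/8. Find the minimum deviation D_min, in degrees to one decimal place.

cos²i = (1.77689 − 1)/8 = 0.09711; i = arccos(0.31163) = 71.843°.
sin r = sin 71.843°/1.333 = 0.71283; r = 45.466°.
D_min = 2·71.843° − 6·45.466° + 360° = 230.891°.

230.9°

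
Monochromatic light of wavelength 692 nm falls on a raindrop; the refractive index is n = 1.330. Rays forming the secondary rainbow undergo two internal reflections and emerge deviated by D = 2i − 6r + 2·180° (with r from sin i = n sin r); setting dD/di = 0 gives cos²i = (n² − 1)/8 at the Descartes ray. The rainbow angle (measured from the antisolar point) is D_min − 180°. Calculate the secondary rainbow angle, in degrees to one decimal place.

cos²i = (1.76890 − 1)/8 = 0.09611; i = arccos(0.31002) = 71.940°.
sin r = sin 71.940°/1.330 = 0.71483; r = 45.630°.
D_min = 2·71.940° − 6·45.630° + 360° = 230.101°.
Rainbow angle = D_min − 180° = 50.101°.

50.1°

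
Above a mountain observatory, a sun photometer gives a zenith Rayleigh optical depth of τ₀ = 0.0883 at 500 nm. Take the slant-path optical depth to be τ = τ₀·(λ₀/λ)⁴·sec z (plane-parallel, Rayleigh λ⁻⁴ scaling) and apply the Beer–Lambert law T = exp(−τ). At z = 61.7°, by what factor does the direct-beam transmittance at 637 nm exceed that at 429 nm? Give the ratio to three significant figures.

1.31

Airmass: sec 61.7° = 2.1093.
τ(637 nm) = 0.0883 × (500/637)⁴ × 2.1093 = 0.0883 × 0.3796 × 2.1093 = 0.0707.
τ(429 nm) = 0.0883 × (500/429)⁴ × 2.1093 = 0.0883 × 1.8452 × 2.1093 = 0.3437.
T(637)/T(429) = exp(τ_B − τ_A) = exp(0.2730) = 1.3139.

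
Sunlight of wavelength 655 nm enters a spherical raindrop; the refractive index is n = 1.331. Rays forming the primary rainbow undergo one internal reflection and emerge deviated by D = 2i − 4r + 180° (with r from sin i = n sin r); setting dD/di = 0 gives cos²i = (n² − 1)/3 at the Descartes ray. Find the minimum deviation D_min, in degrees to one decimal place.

cos²i = (1.77156 − 1)/3 = 0.25719; i = arccos(0.50714) = 59.527°.
sin r = sin 59.527°/1.331 = 0.64753; r = 40.356°.
D_min = 2·59.527° − 4·40.356° + 180° = 137.630°.

137.6°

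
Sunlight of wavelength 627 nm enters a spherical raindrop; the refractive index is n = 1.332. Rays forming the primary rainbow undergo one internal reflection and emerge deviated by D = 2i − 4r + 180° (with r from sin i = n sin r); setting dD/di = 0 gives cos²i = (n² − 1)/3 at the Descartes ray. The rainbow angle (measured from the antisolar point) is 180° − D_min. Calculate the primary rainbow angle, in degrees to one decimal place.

cos²i = (1.77422 − 1)/3 = 0.25807; i = arccos(0.50801) = 59.469°.
sin r = sin 59.469°/1.332 = 0.64666; r = 40.290°.
D_min = 2·59.469° − 4·40.290° + 180° = 137.776°.
Rainbow angle = 180° − D_min = 42.224°.

42.2°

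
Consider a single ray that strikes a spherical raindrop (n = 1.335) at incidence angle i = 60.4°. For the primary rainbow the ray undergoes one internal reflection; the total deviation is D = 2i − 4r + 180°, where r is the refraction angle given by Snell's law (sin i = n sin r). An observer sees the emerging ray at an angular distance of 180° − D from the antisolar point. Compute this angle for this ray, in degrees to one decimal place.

41.8°

sin r = sin 60.4° / 1.335 = 0.8695/1.335 = 0.6513; r = 40.64°.
D = 2·60.4° − 4·40.64° + 180° = 120.80° − 162.56° + 180° = 138.24°.
Angle from antisolar point = 180° − D = 41.76°.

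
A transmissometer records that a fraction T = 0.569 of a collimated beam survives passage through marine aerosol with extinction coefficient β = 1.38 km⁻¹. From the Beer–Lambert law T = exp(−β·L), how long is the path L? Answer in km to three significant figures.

Beer–Lambert: T = exp(−βL) ⇒ L = −ln(T)/β = −ln(0.569)/1.38 = 0.5639/1.38 = 0.4086 km.

0.409 km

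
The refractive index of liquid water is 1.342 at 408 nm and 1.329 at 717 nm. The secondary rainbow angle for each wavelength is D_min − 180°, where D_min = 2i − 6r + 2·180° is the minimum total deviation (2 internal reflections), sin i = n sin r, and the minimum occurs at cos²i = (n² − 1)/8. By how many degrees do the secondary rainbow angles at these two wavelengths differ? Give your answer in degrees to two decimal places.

At 408 nm (n = 1.342): cos²i = 0.10012 → i = 71.554°, r = 44.981°, D_min = 233.222°, rainbow angle = 53.222°.
At 717 nm (n = 1.329): cos²i = 0.09578 → i = 71.972°, r = 45.685°, D_min = 229.837°, rainbow angle = 49.837°.
Angular width = |53.222° − 49.837°| = 3.385°.

3.39°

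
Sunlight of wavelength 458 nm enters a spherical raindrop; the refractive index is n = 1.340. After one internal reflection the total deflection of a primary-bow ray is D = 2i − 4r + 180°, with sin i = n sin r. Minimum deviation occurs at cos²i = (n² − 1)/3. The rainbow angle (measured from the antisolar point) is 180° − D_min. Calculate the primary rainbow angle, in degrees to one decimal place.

cos²i = (1.79560 − 1)/3 = 0.26520; i = arccos(0.51498) = 59.004°.
sin r = sin 59.004°/1.340 = 0.63971; r = 39.770°.
D_min = 2·59.004° − 4·39.770° + 180° = 138.929°.
Rainbow angle = 180° − D_min = 41.071°.

41.1°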